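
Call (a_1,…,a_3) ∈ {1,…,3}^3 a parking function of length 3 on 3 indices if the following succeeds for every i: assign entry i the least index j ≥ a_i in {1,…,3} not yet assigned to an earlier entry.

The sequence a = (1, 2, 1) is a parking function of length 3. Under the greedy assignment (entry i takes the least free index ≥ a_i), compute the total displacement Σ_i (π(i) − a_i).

Σπ = 6 ({1..3} each once); Σa = 1+2+1 = 4; disp = 6−4 = 2.

2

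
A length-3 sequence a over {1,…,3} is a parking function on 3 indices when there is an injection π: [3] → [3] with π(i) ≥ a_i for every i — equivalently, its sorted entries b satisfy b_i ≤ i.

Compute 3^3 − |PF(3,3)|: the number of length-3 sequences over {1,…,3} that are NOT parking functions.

|PF| = (4−3)·4^(3−1) = 1 · 16 = 16
Check (3,3,2) → sorted (2,3,3): b_1=2>1, not a PF.
Total 27; non-PF = 27−16 = 11

11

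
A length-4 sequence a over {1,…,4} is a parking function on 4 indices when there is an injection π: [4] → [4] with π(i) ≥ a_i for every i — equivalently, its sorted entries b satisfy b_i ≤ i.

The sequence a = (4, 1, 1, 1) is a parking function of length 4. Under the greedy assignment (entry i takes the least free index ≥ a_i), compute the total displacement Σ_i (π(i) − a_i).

3

Σπ(i) = 1+…+4 = 10; Σa = 4+1+1+1 = 7; disp = 10−7 = 3.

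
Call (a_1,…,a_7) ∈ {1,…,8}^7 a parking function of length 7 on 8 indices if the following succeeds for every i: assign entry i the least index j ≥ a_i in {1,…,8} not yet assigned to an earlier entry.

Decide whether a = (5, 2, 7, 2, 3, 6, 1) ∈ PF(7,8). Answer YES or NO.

YES

Order a: b = (1, 2, 2, 3, 5, 6, 7).
  b_1=1 ≤ 2
  b_2=2 ≤ 3
  b_3=2 ≤ 4
  b_4=3 ≤ 5
  b_5=5 ≤ 6
  b_6=6 ≤ 7
  b_7=7 ≤ 8
All bounds hold ⇒ YES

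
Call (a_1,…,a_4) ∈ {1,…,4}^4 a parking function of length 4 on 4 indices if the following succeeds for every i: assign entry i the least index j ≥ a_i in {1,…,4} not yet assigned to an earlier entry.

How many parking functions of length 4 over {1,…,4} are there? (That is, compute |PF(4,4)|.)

#PF = (4+1−4)·(4+1)^{4−1} = 1·125 = 125 [KW]
One tuple (3,2,2,1) → sorted (1,2,2,3): b_i ≤ i ∀i, a PF.

125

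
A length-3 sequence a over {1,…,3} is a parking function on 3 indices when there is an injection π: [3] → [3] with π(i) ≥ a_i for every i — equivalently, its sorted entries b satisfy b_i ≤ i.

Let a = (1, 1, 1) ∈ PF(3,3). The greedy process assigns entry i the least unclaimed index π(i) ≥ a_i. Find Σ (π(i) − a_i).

Σπ = 3·4/2 = 6 (π permutes [3]); Σa = 1+1+1 = 3; disp = 6−3 = 3.

3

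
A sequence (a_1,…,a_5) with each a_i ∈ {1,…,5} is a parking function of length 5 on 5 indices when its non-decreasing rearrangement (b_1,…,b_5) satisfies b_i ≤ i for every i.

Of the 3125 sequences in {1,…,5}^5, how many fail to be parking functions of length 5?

|PF| = 1·6^4 = 1·1296 = 1296 [KW]
One tuple (3,5,3,4,5) → sorted (3,3,4,5,5): b_1=3>1, not a PF.
Total 3125; non-PF = 3125−1296 = 1829

1829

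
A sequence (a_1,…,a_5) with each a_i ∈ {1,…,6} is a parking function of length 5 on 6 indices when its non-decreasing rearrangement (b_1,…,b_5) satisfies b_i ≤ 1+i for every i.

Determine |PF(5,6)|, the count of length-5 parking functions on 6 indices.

4802

Count = (6+1−5)·(6+1)^{5−1} = 2×2401 = 4802 (Konheim–Weiss)
One tuple (1,1,5,2,4) → sorted (1,1,2,4,5): b_i ≤ 1+i ∀i, a PF.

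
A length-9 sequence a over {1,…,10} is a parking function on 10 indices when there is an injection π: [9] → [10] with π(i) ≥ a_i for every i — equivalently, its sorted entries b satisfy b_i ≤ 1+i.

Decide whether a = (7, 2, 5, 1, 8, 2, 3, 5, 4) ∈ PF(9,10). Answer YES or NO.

YES

Sorted: b = (1, 2, 2, 3, 4, 5, 5, 7, 8).
  b_1=1 ≤ 2
  b_2=2 ≤ 3
  b_3=2 ≤ 4
  b_4=3 ≤ 5
  b_5=4 ≤ 6
  b_6=5 ≤ 7
  b_7=5 ≤ 8
  b_8=7 ≤ 9
  b_9=8 ≤ 10
All bounds hold ⇒ YES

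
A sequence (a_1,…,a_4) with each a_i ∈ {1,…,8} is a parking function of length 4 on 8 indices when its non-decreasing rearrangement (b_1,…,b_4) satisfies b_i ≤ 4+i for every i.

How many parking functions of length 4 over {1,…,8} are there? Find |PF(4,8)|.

3645

|PF| = (9−4)·9^(4−1) = 5 · 729 = 3645 (Konheim–Weiss)
Example (5,4,1,5) → sorted (1,4,5,5): b_i ≤ 4+i ∀i, a PF.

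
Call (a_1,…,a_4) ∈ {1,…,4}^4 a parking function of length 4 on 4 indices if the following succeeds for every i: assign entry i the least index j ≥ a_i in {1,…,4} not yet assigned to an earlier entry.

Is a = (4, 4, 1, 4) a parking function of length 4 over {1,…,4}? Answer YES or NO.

NO

Order a: b = (1, 4, 4, 4).
  b_1=1 ≤ 1
  b_2=4 > 2
  fails at i=2 ⇒ NO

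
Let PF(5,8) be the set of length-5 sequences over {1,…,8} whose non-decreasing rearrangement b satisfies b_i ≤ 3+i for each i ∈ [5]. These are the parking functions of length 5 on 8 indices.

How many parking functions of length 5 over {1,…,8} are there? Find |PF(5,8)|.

|PF| = (8+1−5)·(8+1)^{5−1} = 4·6561 = 26244 [KW]
One tuple (7,4,7,3,6) → sorted (3,4,6,7,7): b_i ≤ 3+i ∀i, a PF.

26244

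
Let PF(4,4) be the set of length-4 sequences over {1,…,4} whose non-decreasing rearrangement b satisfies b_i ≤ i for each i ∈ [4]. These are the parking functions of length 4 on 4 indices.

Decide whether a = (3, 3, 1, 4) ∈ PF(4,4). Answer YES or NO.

Rearranged: b = (1, 3, 3, 4).
  b_1=1 ≤ 1
  b_2=3 > 2
  fails at i=2 ⇒ NO

NO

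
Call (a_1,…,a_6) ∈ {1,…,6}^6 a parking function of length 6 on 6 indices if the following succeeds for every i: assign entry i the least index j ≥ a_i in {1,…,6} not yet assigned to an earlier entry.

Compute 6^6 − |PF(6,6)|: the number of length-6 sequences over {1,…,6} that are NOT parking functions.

|PF(6,6)| = (7−6)·7^(6−1) = 1×16807 = 16807
E.g. (6,5,5,5,6,3) → sorted (3,5,5,5,6,6): b_1=3>1, not a PF.
6^6 − 16807 = 46656 − 16807 = 29849

29849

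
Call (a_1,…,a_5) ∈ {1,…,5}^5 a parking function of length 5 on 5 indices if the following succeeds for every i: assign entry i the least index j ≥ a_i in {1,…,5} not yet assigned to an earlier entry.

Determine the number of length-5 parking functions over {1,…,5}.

1296

Count = (5−5+1)·(5+1)^(5−1) = 1×1296 = 1296 (Konheim–Weiss)
One tuple (4,4,1,3,2) → sorted (1,2,3,4,4): b_i ≤ i ∀i, a PF.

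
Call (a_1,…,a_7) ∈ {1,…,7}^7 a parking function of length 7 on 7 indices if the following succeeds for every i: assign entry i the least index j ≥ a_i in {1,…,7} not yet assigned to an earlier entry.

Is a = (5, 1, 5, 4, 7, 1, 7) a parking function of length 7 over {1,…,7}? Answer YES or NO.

Rearranged: b = (1, 1, 4, 5, 5, 7, 7).
  b_1=1 ≤ 1
  b_2=1 ≤ 2
  b_3=4 > 3
  fails at i=3 ⇒ NO

NO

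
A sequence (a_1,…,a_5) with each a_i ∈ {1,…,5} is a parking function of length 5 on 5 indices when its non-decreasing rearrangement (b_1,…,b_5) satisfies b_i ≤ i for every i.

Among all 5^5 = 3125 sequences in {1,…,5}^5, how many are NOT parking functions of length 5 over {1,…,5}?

|PF| = (5−5+1)·(5+1)^(5−1) = 1×1296 = 1296 (Pollak)
Example (4,5,5,2,5) → sorted (2,4,5,5,5): b_1=2>1, not a PF.
Total 3125; non-PF = 3125−1296 = 1829

1829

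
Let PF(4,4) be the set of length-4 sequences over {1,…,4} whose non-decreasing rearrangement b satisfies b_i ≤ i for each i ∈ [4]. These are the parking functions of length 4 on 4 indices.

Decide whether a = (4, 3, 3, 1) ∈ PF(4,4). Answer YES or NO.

NO

Order a: b = (1, 3, 3, 4).
  b_1=1 ≤ 1
  b_2=3 > 2
  fails at i=2 ⇒ NO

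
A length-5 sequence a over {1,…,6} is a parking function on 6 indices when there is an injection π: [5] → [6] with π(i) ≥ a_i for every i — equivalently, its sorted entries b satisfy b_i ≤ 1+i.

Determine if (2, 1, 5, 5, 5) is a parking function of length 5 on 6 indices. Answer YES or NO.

Order a: b = (1, 2, 5, 5, 5).
  b_1=1 ≤ 2
  b_2=2 ≤ 3
  b_3=5 > 4
  fails at i=3 ⇒ NO

NO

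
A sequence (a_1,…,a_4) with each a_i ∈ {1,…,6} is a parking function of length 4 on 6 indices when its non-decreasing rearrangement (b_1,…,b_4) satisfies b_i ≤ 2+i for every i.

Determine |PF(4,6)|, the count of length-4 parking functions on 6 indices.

1029

|PF| = 3·7^3 = 3×343 = 1029 (Pollak)
Example (3,2,2,6) → sorted (2,2,3,6): b_i ≤ 2+i ∀i, a PF.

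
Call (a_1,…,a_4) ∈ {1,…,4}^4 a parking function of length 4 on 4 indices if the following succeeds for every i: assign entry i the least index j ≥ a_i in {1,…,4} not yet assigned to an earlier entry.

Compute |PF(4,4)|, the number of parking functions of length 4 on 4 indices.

125

Count = (5−4)·5^(4−1) = 1×125 = 125 (Pollak)
E.g. (1,4,2,2) → sorted (1,2,2,4): b_i ≤ i ∀i, a PF.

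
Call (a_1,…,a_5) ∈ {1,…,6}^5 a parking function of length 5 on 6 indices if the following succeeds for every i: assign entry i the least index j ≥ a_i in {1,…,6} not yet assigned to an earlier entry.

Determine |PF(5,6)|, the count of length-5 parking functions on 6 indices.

|PF(5,6)| = (7−5)·7^(5−1) = 2×2401 = 4802
Example (6,2,2,1,4) → sorted (1,2,2,4,6): b_i ≤ 1+i ∀i, a PF.

4802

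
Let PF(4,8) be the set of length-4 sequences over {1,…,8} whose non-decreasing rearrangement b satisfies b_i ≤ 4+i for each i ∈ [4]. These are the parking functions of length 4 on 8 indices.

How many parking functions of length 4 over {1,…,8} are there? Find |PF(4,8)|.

|PF(4,8)| = (9−4)·9^(4−1) = 5·729 = 3645 (Konheim–Weiss)
One tuple (1,8,6,2) → sorted (1,2,6,8): b_i ≤ 4+i ∀i, a PF.

3645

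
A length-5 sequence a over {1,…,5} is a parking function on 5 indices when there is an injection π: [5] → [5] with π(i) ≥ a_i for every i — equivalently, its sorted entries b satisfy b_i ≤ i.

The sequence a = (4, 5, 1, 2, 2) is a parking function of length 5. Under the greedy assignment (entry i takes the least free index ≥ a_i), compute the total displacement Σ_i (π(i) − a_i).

1

Σπ(i) = 1+…+5 = 15; Σa = 4+5+1+2+2 = 14; disp = 15−14 = 1.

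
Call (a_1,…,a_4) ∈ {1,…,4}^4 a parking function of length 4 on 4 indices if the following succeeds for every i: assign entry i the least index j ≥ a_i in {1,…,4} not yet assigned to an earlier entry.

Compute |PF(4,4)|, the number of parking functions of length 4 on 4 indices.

125

|PF| = (5−4)·5^(4−1) = 1 · 125 = 125 (Pollak)
Check (1,2,2,1) → sorted (1,1,2,2): b_i ≤ i ∀i, a PF.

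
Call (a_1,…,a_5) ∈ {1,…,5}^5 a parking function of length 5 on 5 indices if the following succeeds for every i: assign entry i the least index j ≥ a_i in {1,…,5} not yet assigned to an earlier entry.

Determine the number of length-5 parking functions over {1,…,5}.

#PF = 1·6^4 = 1 · 1296 = 1296
E.g. (4,4,2,2,1) → sorted (1,2,2,4,4): b_i ≤ i ∀i, a PF.

1296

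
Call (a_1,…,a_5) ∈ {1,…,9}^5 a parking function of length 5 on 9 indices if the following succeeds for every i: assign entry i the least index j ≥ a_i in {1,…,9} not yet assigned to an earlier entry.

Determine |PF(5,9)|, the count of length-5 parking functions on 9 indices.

#PF = (10−5)·10^(5−1) = 5·10000 = 50000 [KW]
Example (4,2,9,4,4) → sorted (2,4,4,4,9): b_i ≤ 4+i ∀i, a PF.

50000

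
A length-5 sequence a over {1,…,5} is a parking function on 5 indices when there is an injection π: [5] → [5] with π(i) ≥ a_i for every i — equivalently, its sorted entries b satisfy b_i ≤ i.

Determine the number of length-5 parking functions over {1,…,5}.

|PF| = 1·6^4 = 1×1296 = 1296 [KW]
One tuple (2,1,4,3,2) → sorted (1,2,2,3,4): b_i ≤ i ∀i, a PF.

1296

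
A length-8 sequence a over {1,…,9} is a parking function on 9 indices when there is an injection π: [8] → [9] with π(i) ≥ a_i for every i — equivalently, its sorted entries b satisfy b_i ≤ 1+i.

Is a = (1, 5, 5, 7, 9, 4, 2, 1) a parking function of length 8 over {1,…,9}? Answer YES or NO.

Order a: b = (1, 1, 2, 4, 5, 5, 7, 9).
  b_1=1 ≤ 2
  b_2=1 ≤ 3
  b_3=2 ≤ 4
  b_4=4 ≤ 5
  b_5=5 ≤ 6
  b_6=5 ≤ 7
  b_7=7 ≤ 8
  b_8=9 ≤ 9
All bounds hold ⇒ YES

YES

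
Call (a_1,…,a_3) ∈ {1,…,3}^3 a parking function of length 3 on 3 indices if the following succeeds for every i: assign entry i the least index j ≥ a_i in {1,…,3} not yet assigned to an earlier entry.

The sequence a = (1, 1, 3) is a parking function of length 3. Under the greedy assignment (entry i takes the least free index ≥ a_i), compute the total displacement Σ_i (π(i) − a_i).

Σπ = 3·4/2 = 6 (π permutes [3]); Σa = 1+1+3 = 5; disp = 6−5 = 1.

1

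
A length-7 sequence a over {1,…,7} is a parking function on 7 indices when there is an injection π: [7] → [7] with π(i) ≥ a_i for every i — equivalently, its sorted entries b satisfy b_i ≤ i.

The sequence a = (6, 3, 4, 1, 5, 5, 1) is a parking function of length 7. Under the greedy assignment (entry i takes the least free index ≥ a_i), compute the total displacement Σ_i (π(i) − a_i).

Σπ = 7·8/2 = 28 (π permutes [7]); Σa = 6+3+4+1+5+5+1 = 25; disp = 28−25 = 3.

3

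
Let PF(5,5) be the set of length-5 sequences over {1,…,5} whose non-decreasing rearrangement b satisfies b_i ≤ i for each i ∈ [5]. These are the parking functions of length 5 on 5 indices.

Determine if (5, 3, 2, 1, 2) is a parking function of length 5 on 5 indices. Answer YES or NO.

Order a: b = (1, 2, 2, 3, 5).
  b_1=1 ≤ 1
  b_2=2 ≤ 2
  b_3=2 ≤ 3
  b_4=3 ≤ 4
  b_5=5 ≤ 5
All bounds hold ⇒ YES

YES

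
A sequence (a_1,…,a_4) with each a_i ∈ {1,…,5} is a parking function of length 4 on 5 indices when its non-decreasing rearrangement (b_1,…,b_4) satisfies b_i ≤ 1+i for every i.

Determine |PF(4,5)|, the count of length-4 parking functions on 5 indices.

|PF(4,5)| = (5−4+1)·(5+1)^(4−1) = 2·216 = 432 [KW]
Example (4,2,2,2) → sorted (2,2,2,4): b_i ≤ 1+i ∀i, a PF.

432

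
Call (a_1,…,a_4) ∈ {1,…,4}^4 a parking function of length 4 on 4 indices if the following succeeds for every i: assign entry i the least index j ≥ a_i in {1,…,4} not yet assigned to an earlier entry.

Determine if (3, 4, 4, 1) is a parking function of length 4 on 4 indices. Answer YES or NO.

NO

Rearranged: b = (1, 3, 4, 4).
  b_1=1 ≤ 1
  b_2=3 > 2
  fails at i=2 ⇒ NO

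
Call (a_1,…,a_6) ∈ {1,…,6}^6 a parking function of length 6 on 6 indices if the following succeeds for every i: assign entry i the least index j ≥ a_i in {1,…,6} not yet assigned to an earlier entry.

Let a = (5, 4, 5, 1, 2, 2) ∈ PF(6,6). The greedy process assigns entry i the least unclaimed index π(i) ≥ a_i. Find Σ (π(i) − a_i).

2

Σπ = 6·7/2 = 21 (π permutes [6]); Σa = 5+4+5+1+2+2 = 19; disp = 21−19 = 2.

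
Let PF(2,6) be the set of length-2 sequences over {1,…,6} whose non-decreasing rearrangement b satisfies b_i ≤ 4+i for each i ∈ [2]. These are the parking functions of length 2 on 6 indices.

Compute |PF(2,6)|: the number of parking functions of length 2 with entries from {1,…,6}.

#PF = (6−2+1)·(6+1)^(2−1) = 5 · 7 = 35 (Pollak)
E.g. (1,5) → sorted (1,5): b_i ≤ 4+i ∀i, a PF.

35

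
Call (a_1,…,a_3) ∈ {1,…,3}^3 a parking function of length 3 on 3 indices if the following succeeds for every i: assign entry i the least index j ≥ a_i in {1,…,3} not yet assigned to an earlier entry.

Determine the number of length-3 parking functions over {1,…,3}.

Count = 1·4^2 = 1·16 = 16 [KW]
E.g. (1,2,1) → sorted (1,1,2): b_i ≤ i ∀i, a PF.

16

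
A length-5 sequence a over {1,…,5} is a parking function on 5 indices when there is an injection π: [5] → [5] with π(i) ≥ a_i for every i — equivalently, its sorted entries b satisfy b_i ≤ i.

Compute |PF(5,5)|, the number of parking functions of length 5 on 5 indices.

|PF(5,5)| = 1·6^4 = 1·1296 = 1296 (Pollak)
One tuple (2,4,1,5,2) → sorted (1,2,2,4,5): b_i ≤ i ∀i, a PF.

1296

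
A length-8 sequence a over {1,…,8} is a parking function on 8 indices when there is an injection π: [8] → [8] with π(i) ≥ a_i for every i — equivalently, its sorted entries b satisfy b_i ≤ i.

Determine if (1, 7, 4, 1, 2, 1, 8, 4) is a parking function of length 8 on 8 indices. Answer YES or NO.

YES

Order a: b = (1, 1, 1, 2, 4, 4, 7, 8).
  b_1=1 ≤ 1
  b_2=1 ≤ 2
  b_3=1 ≤ 3
  b_4=2 ≤ 4
  b_5=4 ≤ 5
  b_6=4 ≤ 6
  b_7=7 ≤ 7
  b_8=8 ≤ 8
All bounds hold ⇒ YES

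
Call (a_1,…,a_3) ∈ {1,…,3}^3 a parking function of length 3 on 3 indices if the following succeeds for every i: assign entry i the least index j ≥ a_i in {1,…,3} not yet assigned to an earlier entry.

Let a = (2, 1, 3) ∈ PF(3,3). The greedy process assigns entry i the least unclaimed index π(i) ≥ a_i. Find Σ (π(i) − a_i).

0

Σπ = 6 ({1..3} each once); Σa = 2+1+3 = 6; disp = 6−6 = 0.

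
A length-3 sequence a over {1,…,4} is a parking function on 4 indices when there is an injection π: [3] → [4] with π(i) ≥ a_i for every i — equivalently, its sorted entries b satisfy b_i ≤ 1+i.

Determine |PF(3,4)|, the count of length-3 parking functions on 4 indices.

#PF = (4−3+1)·(4+1)^(3−1) = 2×25 = 50 (Pollak)
E.g. (2,1,3) → sorted (1,2,3): b_i ≤ 1+i ∀i, a PF.

50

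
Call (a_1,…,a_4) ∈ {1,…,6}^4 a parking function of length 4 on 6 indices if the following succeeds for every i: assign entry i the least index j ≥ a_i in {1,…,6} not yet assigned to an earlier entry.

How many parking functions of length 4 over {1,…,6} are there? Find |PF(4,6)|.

|PF| = 3·7^3 = 3·343 = 1029
Check (1,2,1,5) → sorted (1,1,2,5): b_i ≤ 2+i ∀i, a PF.

1029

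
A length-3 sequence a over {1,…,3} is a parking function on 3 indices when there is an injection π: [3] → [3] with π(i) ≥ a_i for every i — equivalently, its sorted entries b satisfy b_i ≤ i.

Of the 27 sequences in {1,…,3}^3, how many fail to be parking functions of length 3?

11

|PF(3,3)| = (3−3+1)·(3+1)^(3−1) = 1 · 16 = 16 (Konheim–Weiss)
E.g. (2,2,2) → sorted (2,2,2): b_1=2>1, not a PF.
3^3 − 16 = 27 − 16 = 11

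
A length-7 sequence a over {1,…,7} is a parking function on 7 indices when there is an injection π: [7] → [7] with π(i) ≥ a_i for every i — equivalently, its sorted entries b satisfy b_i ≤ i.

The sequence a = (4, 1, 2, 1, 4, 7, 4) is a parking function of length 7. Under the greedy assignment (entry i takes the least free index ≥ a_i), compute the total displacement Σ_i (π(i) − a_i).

Σπ(i) = 1+…+7 = 28; Σa = 4+1+2+1+4+7+4 = 23; disp = 28−23 = 5.

5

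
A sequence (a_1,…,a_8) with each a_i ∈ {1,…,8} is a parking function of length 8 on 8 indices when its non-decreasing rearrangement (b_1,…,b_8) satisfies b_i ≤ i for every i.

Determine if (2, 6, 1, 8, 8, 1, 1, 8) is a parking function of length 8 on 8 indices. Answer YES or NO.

NO

Rearranged: b = (1, 1, 1, 2, 6, 8, 8, 8).
  b_1=1 ≤ 1
  b_2=1 ≤ 2
  b_3=1 ≤ 3
  b_4=2 ≤ 4
  b_5=6 > 5
  fails at i=5 ⇒ NO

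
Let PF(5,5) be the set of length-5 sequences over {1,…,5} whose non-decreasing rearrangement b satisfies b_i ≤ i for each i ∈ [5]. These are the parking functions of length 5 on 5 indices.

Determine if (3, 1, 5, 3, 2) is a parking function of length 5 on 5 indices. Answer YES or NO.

YES

Order a: b = (1, 2, 3, 3, 5).
  b_1=1 ≤ 1
  b_2=2 ≤ 2
  b_3=3 ≤ 3
  b_4=3 ≤ 4
  b_5=5 ≤ 5
All bounds hold ⇒ YES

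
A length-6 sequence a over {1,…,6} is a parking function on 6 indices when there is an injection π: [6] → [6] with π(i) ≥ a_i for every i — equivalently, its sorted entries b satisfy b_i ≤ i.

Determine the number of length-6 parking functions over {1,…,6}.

|PF(6,6)| = (6−6+1)·(6+1)^(6−1) = 1·16807 = 16807
Check (4,2,2,1,2,6) → sorted (1,2,2,2,4,6): b_i ≤ i ∀i, a PF.

16807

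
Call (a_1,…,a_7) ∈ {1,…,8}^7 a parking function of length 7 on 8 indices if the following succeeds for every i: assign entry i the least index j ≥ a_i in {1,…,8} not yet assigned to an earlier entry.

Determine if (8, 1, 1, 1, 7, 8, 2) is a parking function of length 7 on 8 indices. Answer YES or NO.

Rearranged: b = (1, 1, 1, 2, 7, 8, 8).
  b_1=1 ≤ 2
  b_2=1 ≤ 3
  b_3=1 ≤ 4
  b_4=2 ≤ 5
  b_5=7 > 6
  fails at i=5 ⇒ NO

NO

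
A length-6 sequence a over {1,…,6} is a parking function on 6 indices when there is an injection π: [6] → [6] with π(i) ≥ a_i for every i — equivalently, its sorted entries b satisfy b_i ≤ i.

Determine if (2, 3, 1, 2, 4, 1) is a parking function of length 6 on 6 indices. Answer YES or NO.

YES

Rearranged: b = (1, 1, 2, 2, 3, 4).
  b_1=1 ≤ 1
  b_2=1 ≤ 2
  b_3=2 ≤ 3
  b_4=2 ≤ 4
  b_5=3 ≤ 5
  b_6=4 ≤ 6
All bounds hold ⇒ YES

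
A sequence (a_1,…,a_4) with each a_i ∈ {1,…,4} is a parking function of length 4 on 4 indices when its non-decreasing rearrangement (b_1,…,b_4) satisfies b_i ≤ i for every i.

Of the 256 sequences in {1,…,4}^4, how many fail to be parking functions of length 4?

131

|PF| = (5−4)·5^(4−1) = 1×125 = 125 (Pollak)
Check (3,3,3,4) → sorted (3,3,3,4): b_1=3>1, not a PF.
So 256 − 125 = 131 fail.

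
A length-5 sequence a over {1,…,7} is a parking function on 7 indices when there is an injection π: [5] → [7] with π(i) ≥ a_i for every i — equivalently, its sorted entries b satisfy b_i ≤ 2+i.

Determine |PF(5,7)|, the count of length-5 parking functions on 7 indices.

12288

|PF| = (7+1−5)·(7+1)^{5−1} = 3×4096 = 12288 (Konheim–Weiss)
Example (1,1,7,5,5) → sorted (1,1,5,5,7): b_i ≤ 2+i ∀i, a PF.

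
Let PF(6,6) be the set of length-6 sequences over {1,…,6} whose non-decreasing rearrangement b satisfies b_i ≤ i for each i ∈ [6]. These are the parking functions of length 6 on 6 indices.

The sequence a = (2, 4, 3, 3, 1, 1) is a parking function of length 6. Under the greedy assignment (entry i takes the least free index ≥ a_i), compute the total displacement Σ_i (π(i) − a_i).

7

Σπ(i) = 1+…+6 = 21; Σa = 2+4+3+3+1+1 = 14; disp = 21−14 = 7.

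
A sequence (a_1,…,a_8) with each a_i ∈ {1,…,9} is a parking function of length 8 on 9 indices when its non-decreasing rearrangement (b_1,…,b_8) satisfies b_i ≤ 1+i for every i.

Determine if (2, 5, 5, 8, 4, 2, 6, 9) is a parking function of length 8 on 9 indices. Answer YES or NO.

YES

Sorted: b = (2, 2, 4, 5, 5, 6, 8, 9).
  b_1=2 ≤ 2
  b_2=2 ≤ 3
  b_3=4 ≤ 4
  b_4=5 ≤ 5
  b_5=5 ≤ 6
  b_6=6 ≤ 7
  b_7=8 ≤ 8
  b_8=9 ≤ 9
All bounds hold ⇒ YES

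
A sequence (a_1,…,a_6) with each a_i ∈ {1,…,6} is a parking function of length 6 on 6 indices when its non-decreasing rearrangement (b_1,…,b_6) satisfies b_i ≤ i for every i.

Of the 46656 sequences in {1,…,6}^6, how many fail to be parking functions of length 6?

#PF = (6−6+1)·(6+1)^(6−1) = 1×16807 = 16807 [KW]
One tuple (6,4,6,6,6,4) → sorted (4,4,6,6,6,6): b_1=4>1, not a PF.
6^6 − 16807 = 46656 − 16807 = 29849

29849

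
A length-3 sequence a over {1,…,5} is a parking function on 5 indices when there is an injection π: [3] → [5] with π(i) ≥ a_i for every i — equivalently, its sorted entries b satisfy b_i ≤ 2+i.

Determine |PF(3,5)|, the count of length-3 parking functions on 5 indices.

Count = (6−3)·6^(3−1) = 3 · 36 = 108 (Konheim–Weiss)
Check (2,1,2) → sorted (1,2,2): b_i ≤ 2+i ∀i, a PF.

108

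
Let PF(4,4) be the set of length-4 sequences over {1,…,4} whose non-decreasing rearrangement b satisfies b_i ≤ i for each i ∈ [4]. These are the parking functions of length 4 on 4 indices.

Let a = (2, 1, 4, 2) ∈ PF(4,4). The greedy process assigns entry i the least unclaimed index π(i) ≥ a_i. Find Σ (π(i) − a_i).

Σπ = 10 ({1..4} each once); Σa = 2+1+4+2 = 9; disp = 10−9 = 1.

1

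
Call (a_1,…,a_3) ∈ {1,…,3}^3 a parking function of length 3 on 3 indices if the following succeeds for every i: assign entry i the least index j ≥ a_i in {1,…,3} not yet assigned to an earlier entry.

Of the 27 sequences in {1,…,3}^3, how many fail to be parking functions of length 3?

Count = 1·4^2 = 1·16 = 16 (Konheim–Weiss)
One tuple (3,3,3) → sorted (3,3,3): b_1=3>1, not a PF.
So 27 − 16 = 11 fail.

11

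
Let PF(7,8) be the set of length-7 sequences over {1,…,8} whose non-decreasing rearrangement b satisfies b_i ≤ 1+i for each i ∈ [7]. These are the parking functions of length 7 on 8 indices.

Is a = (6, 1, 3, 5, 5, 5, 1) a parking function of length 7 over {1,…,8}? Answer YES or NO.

YES

Order a: b = (1, 1, 3, 5, 5, 5, 6).
  b_1=1 ≤ 2
  b_2=1 ≤ 3
  b_3=3 ≤ 4
  b_4=5 ≤ 5
  b_5=5 ≤ 6
  b_6=5 ≤ 7
  b_7=6 ≤ 8
All bounds hold ⇒ YES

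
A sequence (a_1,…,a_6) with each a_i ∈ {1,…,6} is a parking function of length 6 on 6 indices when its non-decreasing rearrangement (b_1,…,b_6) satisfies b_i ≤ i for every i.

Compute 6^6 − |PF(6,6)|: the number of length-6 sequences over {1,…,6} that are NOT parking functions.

29849

|PF| = (6+1−6)·(6+1)^{6−1} = 1×16807 = 16807
Example (5,4,3,3,6,6) → sorted (3,3,4,5,6,6): b_1=3>1, not a PF.
Total 46656; non-PF = 46656−16807 = 29849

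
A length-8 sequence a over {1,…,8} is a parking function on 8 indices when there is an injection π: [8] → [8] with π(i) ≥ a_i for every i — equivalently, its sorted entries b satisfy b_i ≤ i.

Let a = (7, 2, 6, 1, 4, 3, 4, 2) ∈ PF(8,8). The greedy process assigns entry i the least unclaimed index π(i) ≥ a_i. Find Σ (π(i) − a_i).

7

Σπ = 8·9/2 = 36 (π permutes [8]); Σa = 7+2+6+1+4+3+4+2 = 29; disp = 36−29 = 7.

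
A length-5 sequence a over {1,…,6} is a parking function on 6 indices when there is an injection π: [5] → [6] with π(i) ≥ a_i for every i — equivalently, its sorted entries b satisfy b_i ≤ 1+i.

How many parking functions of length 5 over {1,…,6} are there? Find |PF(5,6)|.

4802

Count = (6−5+1)·(6+1)^(5−1) = 2 · 2401 = 4802
One tuple (2,1,3,5,5) → sorted (1,2,3,5,5): b_i ≤ 1+i ∀i, a PF.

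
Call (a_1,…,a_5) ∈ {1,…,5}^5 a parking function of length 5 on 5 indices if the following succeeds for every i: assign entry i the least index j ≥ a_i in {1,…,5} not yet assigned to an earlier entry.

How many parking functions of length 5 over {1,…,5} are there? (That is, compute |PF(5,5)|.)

Count = (5−5+1)·(5+1)^(5−1) = 1×1296 = 1296 (Pollak)
One tuple (5,2,1,4,1) → sorted (1,1,2,4,5): b_i ≤ i ∀i, a PF.

1296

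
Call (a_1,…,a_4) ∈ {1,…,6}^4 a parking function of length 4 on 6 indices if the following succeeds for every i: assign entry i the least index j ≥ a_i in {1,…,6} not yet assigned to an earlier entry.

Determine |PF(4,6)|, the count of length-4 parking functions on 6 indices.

#PF = (7−4)·7^(4−1) = 3×343 = 1029 [KW]
Check (3,5,6,3) → sorted (3,3,5,6): b_i ≤ 2+i ∀i, a PF.

1029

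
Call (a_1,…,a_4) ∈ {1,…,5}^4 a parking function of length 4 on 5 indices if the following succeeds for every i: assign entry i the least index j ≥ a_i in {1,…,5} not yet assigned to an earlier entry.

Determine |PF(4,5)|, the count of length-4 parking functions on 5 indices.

Count = (6−4)·6^(4−1) = 2 · 216 = 432 [KW]
One tuple (4,2,2,1) → sorted (1,2,2,4): b_i ≤ 1+i ∀i, a PF.

432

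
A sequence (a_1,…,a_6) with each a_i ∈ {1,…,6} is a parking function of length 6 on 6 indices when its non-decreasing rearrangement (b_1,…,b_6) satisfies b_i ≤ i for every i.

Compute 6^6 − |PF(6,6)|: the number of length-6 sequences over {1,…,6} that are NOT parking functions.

Count = (7−6)·7^(6−1) = 1×16807 = 16807 [KW]
E.g. (5,5,4,6,6,4) → sorted (4,4,5,5,6,6): b_1=4>1, not a PF.
So 46656 − 16807 = 29849 fail.

29849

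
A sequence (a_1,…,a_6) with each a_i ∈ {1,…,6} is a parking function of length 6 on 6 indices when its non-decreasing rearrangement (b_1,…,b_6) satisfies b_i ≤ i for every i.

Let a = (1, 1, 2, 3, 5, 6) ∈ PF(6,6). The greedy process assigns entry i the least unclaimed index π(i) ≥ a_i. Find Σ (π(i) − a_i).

Σπ = 6·7/2 = 21 (π permutes [6]); Σa = 1+1+2+3+5+6 = 18; disp = 21−18 = 3.

3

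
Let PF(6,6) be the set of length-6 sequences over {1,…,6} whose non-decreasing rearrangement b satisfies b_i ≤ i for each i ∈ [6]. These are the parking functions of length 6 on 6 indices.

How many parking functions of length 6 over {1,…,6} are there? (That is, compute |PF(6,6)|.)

16807

|PF(6,6)| = (6−6+1)·(6+1)^(6−1) = 1×16807 = 16807 [KW]
Check (3,4,4,2,1,2) → sorted (1,2,2,3,4,4): b_i ≤ i ∀i, a PF.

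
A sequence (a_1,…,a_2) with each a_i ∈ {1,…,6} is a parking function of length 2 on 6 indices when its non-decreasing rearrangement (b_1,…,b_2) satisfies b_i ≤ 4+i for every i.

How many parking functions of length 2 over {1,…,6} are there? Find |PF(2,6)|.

|PF| = 5·7^1 = 5×7 = 35 (Pollak)
One tuple (2,4) → sorted (2,4): b_i ≤ 4+i ∀i, a PF.

35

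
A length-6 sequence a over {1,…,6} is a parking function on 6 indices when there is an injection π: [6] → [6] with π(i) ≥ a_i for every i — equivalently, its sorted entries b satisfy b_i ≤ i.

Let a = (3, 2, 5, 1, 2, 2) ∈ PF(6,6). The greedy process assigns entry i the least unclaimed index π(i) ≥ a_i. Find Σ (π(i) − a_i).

6

Σπ = 21 ({1..6} each once); Σa = 3+2+5+1+2+2 = 15; disp = 21−15 = 6.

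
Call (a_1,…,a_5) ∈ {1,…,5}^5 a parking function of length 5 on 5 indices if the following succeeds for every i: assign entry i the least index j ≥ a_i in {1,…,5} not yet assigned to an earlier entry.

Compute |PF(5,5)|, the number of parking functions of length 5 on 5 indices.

1296

#PF = 1·6^4 = 1 · 1296 = 1296 (Pollak)
E.g. (1,1,1,1,5) → sorted (1,1,1,1,5): b_i ≤ i ∀i, a PF.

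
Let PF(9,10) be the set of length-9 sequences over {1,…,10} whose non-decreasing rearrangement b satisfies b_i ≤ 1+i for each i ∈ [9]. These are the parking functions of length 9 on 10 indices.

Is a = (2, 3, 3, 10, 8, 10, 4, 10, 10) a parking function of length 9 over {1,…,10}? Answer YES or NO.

NO

Rearranged: b = (2, 3, 3, 4, 8, 10, 10, 10, 10).
  b_1=2 ≤ 2
  b_2=3 ≤ 3
  b_3=3 ≤ 4
  b_4=4 ≤ 5
  b_5=8 > 6
  fails at i=5 ⇒ NO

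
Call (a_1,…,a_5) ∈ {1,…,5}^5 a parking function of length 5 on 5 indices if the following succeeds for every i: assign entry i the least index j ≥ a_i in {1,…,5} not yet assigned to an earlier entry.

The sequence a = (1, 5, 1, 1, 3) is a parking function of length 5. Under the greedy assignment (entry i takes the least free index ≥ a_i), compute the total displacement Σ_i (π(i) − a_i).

4

Σπ = 15 ({1..5} each once); Σa = 1+5+1+1+3 = 11; disp = 15−11 = 4.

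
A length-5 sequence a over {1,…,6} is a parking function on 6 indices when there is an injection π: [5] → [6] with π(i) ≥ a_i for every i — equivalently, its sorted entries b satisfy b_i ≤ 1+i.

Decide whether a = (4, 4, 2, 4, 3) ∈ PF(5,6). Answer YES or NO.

YES

Order a: b = (2, 3, 4, 4, 4).
  b_1=2 ≤ 2
  b_2=3 ≤ 3
  b_3=4 ≤ 4
  b_4=4 ≤ 5
  b_5=4 ≤ 6
All bounds hold ⇒ YES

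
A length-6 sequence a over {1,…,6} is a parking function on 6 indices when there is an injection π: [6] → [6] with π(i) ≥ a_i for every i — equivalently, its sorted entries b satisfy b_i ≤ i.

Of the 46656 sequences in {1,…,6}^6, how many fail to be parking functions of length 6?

#PF = (7−6)·7^(6−1) = 1·16807 = 16807 (Konheim–Weiss)
One tuple (3,3,2,2,6,4) → sorted (2,2,3,3,4,6): b_1=2>1, not a PF.
Total 46656; non-PF = 46656−16807 = 29849

29849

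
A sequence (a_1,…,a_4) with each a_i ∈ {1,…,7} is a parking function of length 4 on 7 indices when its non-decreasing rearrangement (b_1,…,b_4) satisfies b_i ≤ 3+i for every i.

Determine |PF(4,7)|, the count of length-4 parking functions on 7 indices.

2048

Count = (8−4)·8^(4−1) = 4 · 512 = 2048 (Pollak)
One tuple (6,7,1,3) → sorted (1,3,6,7): b_i ≤ 3+i ∀i, a PF.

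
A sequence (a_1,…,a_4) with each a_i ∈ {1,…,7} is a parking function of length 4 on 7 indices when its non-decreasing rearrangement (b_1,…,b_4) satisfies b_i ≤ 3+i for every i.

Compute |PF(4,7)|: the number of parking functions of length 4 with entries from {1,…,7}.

2048

|PF| = 4·8^3 = 4·512 = 2048
Check (5,6,2,7) → sorted (2,5,6,7): b_i ≤ 3+i ∀i, a PF.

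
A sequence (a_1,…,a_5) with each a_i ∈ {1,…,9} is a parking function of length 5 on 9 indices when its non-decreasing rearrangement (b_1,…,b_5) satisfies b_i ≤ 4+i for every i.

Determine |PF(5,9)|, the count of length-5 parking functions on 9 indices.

50000

Count = (9+1−5)·(9+1)^{5−1} = 5·10000 = 50000
E.g. (2,7,2,9,1) → sorted (1,2,2,7,9): b_i ≤ 4+i ∀i, a PF.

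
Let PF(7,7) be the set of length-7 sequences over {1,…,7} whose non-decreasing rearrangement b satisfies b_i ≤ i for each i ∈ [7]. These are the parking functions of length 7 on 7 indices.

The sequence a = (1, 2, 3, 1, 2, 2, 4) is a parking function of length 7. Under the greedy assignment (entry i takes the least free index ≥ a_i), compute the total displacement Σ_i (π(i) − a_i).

13

Σπ = 7·8/2 = 28 (π permutes [7]); Σa = 1+2+3+1+2+2+4 = 15; disp = 28−15 = 13.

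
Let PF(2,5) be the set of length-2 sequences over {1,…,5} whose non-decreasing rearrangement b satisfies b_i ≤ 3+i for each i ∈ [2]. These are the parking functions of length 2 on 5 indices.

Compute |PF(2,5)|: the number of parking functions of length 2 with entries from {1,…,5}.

Count = (6−2)·6^(2−1) = 4×6 = 24 (Konheim–Weiss)
Check (4,3) → sorted (3,4): b_i ≤ 3+i ∀i, a PF.

24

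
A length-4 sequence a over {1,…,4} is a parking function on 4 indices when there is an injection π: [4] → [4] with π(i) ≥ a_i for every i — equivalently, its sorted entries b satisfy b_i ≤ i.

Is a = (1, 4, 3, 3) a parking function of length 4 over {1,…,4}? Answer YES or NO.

Rearranged: b = (1, 3, 3, 4).
  b_1=1 ≤ 1
  b_2=3 > 2
  fails at i=2 ⇒ NO

NO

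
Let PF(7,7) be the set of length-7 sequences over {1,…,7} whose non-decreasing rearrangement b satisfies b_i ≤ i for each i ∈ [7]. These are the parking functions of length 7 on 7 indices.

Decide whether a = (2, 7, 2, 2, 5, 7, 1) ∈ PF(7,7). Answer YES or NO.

NO

Rearranged: b = (1, 2, 2, 2, 5, 7, 7).
  b_1=1 ≤ 1
  b_2=2 ≤ 2
  b_3=2 ≤ 3
  b_4=2 ≤ 4
  b_5=5 ≤ 5
  b_6=7 > 6
  fails at i=6 ⇒ NO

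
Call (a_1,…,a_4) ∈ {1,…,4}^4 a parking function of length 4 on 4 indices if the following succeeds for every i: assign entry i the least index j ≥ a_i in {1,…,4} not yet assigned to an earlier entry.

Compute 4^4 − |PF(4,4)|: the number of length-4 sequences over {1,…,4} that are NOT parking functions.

|PF| = (5−4)·5^(4−1) = 1 · 125 = 125
One tuple (2,4,3,4) → sorted (2,3,4,4): b_1=2>1, not a PF.
So 256 − 125 = 131 fail.

131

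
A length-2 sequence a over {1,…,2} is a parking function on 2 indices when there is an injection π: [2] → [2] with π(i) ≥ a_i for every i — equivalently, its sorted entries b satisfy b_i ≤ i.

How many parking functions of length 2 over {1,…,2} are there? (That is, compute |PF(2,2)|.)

Count = (2−2+1)·(2+1)^(2−1) = 1 · 3 = 3 (Konheim–Weiss)
E.g. (1,2) → sorted (1,2): b_i ≤ i ∀i, a PF.

3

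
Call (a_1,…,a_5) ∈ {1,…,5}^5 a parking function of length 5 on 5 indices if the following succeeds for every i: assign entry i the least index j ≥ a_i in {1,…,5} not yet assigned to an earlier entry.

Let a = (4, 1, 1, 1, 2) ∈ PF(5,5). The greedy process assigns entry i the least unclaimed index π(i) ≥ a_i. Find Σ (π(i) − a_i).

6

Σπ = 15 ({1..5} each once); Σa = 4+1+1+1+2 = 9; disp = 15−9 = 6.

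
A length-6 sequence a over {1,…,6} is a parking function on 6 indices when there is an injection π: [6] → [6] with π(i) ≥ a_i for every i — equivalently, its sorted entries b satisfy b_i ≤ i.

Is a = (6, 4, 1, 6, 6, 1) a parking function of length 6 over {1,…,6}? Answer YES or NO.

NO

Rearranged: b = (1, 1, 4, 6, 6, 6).
  b_1=1 ≤ 1
  b_2=1 ≤ 2
  b_3=4 > 3
  fails at i=3 ⇒ NO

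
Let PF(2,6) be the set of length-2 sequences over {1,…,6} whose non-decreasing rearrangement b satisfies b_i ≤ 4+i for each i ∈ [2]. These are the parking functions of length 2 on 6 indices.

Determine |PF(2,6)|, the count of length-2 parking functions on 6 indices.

35

Count = (6+1−2)·(6+1)^{2−1} = 5 · 7 = 35 [KW]
One tuple (6,4) → sorted (4,6): b_i ≤ 4+i ∀i, a PF.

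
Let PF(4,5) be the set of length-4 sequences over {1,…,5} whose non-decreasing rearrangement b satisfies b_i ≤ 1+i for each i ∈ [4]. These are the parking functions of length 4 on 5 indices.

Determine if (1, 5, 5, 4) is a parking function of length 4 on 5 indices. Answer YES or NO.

Sorted: b = (1, 4, 5, 5).
  b_1=1 ≤ 2
  b_2=4 > 3
  fails at i=2 ⇒ NO

NO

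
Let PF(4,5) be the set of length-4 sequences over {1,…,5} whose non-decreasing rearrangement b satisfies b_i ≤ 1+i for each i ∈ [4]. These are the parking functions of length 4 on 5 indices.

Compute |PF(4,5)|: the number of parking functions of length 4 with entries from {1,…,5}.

432

#PF = 2·6^3 = 2×216 = 432 (Konheim–Weiss)
E.g. (1,1,1,1) → sorted (1,1,1,1): b_i ≤ 1+i ∀i, a PF.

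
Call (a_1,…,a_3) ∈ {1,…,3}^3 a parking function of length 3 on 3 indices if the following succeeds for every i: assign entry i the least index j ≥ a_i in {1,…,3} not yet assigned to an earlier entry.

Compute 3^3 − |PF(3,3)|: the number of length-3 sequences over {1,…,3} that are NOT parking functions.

11

|PF| = (4−3)·4^(3−1) = 1·16 = 16 (Konheim–Weiss)
One tuple (3,3,2) → sorted (2,3,3): b_1=2>1, not a PF.
So 27 − 16 = 11 fail.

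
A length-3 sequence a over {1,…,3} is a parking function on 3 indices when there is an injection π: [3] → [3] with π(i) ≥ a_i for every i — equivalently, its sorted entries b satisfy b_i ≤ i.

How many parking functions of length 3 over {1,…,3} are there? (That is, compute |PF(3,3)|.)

Count = (3+1−3)·(3+1)^{3−1} = 1·16 = 16
Check (1,2,1) → sorted (1,1,2): b_i ≤ i ∀i, a PF.

16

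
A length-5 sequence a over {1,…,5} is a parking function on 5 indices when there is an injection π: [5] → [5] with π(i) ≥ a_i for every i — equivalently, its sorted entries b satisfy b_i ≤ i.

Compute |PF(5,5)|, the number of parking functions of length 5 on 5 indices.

|PF| = (5+1−5)·(5+1)^{5−1} = 1×1296 = 1296 [KW]
Check (1,4,1,3,4) → sorted (1,1,3,4,4): b_i ≤ i ∀i, a PF.

1296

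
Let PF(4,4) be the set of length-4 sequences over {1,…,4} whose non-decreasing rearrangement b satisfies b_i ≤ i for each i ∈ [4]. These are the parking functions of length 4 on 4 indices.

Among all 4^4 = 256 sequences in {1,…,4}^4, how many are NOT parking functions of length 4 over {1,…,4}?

131

|PF| = (5−4)·5^(4−1) = 1×125 = 125 [KW]
E.g. (4,2,3,3) → sorted (2,3,3,4): b_1=2>1, not a PF.
Total 256; non-PF = 256−125 = 131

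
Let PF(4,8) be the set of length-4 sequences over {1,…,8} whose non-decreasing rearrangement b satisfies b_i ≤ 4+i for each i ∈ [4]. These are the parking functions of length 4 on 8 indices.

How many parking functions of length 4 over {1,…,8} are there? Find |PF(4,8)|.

3645

Count = (8−4+1)·(8+1)^(4−1) = 5 · 729 = 3645
One tuple (5,3,5,2) → sorted (2,3,5,5): b_i ≤ 4+i ∀i, a PF.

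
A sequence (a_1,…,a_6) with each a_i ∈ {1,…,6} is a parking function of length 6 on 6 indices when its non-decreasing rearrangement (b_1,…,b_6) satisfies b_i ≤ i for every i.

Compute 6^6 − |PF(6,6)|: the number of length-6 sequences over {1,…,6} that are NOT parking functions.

29849

|PF| = (7−6)·7^(6−1) = 1·16807 = 16807
One tuple (3,5,5,3,4,5) → sorted (3,3,4,5,5,5): b_1=3>1, not a PF.
Total 46656; non-PF = 46656−16807 = 29849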